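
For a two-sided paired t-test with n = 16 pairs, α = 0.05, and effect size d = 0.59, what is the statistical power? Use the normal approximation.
Power ≈ 0.66

Power calculation (paired t-test, normal approximation):
z_β = d · √n - z_{α/2}
z_β = 0.59 · √16 - 1.960
z_β = 0.59 · 4.000 - 1.960
z_β = 0.400

Power = Φ(z_β) = Φ(0.400) ≈ 0.655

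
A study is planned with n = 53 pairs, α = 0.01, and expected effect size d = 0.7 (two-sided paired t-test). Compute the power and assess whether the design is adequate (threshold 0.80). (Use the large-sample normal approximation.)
Power ≈ 0.99; the study is adequately powered (power ≥ 0.80)

Power calculation (paired t-test, normal approximation):
z_β = d · √n - z_{α/2}
z_β = 0.7 · √53 - 2.576
z_β = 0.7 · 7.280 - 2.576
z_β = 2.520

Power = Φ(z_β) = Φ(2.520) ≈ 0.994

Effect size d = 0.7 is medium by Cohen's convention (0.2/0.5/0.8).

Threshold: power ≥ 0.80 is conventionally adequate.
Power ≈ 0.99 → the study is adequately powered (power ≥ 0.80).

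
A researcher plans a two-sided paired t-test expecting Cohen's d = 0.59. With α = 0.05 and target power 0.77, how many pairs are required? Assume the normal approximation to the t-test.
n = 21 pairs

Sample size formula (paired t-test, normal approximation):
n = ((z_{α/2} + z_β) / d)²

z_{α/2} = 1.960 (for α = 0.05, two-sided)
z_β = 0.739 (for power = 0.77)
d = 0.59

n = ((1.960 + 0.739) / 0.59)²
n = (4.575)²
n ≈ 20.93
Round up to the next whole number: n = 21 pairs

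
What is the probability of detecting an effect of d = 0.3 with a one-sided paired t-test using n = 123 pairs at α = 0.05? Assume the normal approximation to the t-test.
Power ≈ 0.95

Power calculation (paired t-test, normal approximation):
z_β = d · √n - z_α
z_β = 0.3 · √123 - 1.645
z_β = 0.3 · 11.091 - 1.645
z_β = 1.682

Power = Φ(z_β) = Φ(1.682) ≈ 0.954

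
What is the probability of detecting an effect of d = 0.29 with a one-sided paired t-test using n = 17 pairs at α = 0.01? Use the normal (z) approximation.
Power ≈ 0.13

Power calculation (paired t-test, normal approximation):
z_β = d · √n - z_α
z_β = 0.29 · √17 - 2.326
z_β = 0.29 · 4.123 - 2.326
z_β = -1.131

Power = Φ(z_β) = Φ(-1.131) ≈ 0.129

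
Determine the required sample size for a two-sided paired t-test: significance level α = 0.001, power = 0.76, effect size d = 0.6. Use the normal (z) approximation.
n = 45 pairs

Sample size formula (paired t-test, normal approximation):
n = ((z_{α/2} + z_β) / d)²

z_{α/2} = 3.291 (for α = 0.001, two-sided)
z_β = 0.706 (for power = 0.76)
d = 0.6

n = ((3.291 + 0.706) / 0.6)²
n = (6.662)²
n ≈ 44.38
Round up to the next whole number: n = 45 pairs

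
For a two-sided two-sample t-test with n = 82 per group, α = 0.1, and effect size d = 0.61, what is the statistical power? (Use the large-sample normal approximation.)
Power ≈ 0.99

Power calculation (two-sample t-test, normal approximation):
z_β = d · √(n/2) - z_{α/2}
z_β = 0.61 · √(82/2) - 1.645
z_β = 0.61 · 6.403 - 1.645
z_β = 2.261

Power = Φ(z_β) = Φ(2.261) ≈ 0.988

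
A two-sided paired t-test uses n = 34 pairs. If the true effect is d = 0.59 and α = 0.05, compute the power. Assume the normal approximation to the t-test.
Power ≈ 0.93

Power calculation (paired t-test, normal approximation):
z_β = d · √n - z_{α/2}
z_β = 0.59 · √34 - 1.960
z_β = 0.59 · 5.831 - 1.960
z_β = 1.480

Power = Φ(z_β) = Φ(1.480) ≈ 0.931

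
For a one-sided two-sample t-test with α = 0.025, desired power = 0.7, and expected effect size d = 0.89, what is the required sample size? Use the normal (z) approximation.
n = 16 per group

Sample size formula (two-sample t-test, normal approximation):
n = 2 · ((z_α + z_β) / d)²

z_α = 1.960 (for α = 0.025, one-sided)
z_β = 0.524 (for power = 0.7)
d = 0.89

n = 2 · ((1.960 + 0.524) / 0.89)²
n = 2 · (2.791)²
n ≈ 15.58
Round up to the next whole number: n = 16 per group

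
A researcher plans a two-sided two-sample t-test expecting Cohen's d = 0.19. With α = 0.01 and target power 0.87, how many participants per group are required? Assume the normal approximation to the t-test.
n = 760 per group

Sample size formula (two-sample t-test, normal approximation):
n = 2 · ((z_{α/2} + z_β) / d)²

z_{α/2} = 2.576 (for α = 0.01, two-sided)
z_β = 1.126 (for power = 0.87)
d = 0.19

n = 2 · ((2.576 + 1.126) / 0.19)²
n = 2 · (19.484)²
n ≈ 759.25
Round up to the next whole number: n = 760 per group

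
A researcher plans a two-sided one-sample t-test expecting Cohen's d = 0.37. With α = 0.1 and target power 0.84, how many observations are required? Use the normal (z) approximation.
n = 51

Sample size formula (one-sample t-test, normal approximation):
n = ((z_{α/2} + z_β) / d)²

z_{α/2} = 1.645 (for α = 0.1, two-sided)
z_β = 0.994 (for power = 0.84)
d = 0.37

n = ((1.645 + 0.994) / 0.37)²
n = (7.132)²
n ≈ 50.87
Round up to the next whole number: n = 51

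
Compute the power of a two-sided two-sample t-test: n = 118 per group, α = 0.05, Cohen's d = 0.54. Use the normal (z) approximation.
Power ≈ 0.99

Power calculation (two-sample t-test, normal approximation):
z_β = d · √(n/2) - z_{α/2}
z_β = 0.54 · √(118/2) - 1.960
z_β = 0.54 · 7.681 - 1.960
z_β = 2.188

Power = Φ(z_β) = Φ(2.188) ≈ 0.986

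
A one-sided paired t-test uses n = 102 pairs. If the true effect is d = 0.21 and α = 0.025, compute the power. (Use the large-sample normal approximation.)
Power ≈ 0.56

Power calculation (paired t-test, normal approximation):
z_β = d · √n - z_α
z_β = 0.21 · √102 - 1.960
z_β = 0.21 · 10.100 - 1.960
z_β = 0.161

Power = Φ(z_β) = Φ(0.161) ≈ 0.564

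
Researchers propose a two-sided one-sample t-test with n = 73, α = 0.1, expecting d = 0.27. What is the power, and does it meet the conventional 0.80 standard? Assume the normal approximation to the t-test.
Power ≈ 0.75; the study is underpowered (power < 0.80)

Power calculation (one-sample t-test, normal approximation):
z_β = d · √n - z_{α/2}
z_β = 0.27 · √73 - 1.645
z_β = 0.27 · 8.544 - 1.645
z_β = 0.662

Power = Φ(z_β) = Φ(0.662) ≈ 0.746

Effect size d = 0.27 is small by Cohen's convention (0.2/0.5/0.8).

Threshold: power ≥ 0.80 is conventionally adequate.
Power ≈ 0.75 → the study is underpowered (power < 0.80).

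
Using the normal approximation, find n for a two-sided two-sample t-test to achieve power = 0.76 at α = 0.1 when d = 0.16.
n = 432 per group

Sample size formula (two-sample t-test, normal approximation):
n = 2 · ((z_{α/2} + z_β) / d)²

z_{α/2} = 1.645 (for α = 0.1, two-sided)
z_β = 0.706 (for power = 0.76)
d = 0.16

n = 2 · ((1.645 + 0.706) / 0.16)²
n = 2 · (14.694)²
n ≈ 431.83
Round up to the next whole number: n = 432 per group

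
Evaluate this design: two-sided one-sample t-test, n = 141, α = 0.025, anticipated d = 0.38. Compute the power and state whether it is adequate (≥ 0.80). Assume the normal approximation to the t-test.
Power ≈ 0.99; the study is adequately powered (power ≥ 0.80)

Power calculation (one-sample t-test, normal approximation):
z_β = d · √n - z_{α/2}
z_β = 0.38 · √141 - 2.241
z_β = 0.38 · 11.874 - 2.241
z_β = 2.271

Power = Φ(z_β) = Φ(2.271) ≈ 0.988

Effect size d = 0.38 is small by Cohen's convention (0.2/0.5/0.8).

Threshold: power ≥ 0.80 is conventionally adequate.
Power ≈ 0.99 → the study is adequately powered (power ≥ 0.80).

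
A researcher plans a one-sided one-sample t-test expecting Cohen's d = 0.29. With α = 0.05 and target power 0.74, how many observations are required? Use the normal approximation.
n = 63

Sample size formula (one-sample t-test, normal approximation):
n = ((z_α + z_β) / d)²

z_α = 1.645 (for α = 0.05, one-sided)
z_β = 0.643 (for power = 0.74)
d = 0.29

n = ((1.645 + 0.643) / 0.29)²
n = (7.890)²
n ≈ 62.25
Round up to the next whole number: n = 63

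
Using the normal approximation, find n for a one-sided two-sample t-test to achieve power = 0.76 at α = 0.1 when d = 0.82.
n = 12 per group

Sample size formula (two-sample t-test, normal approximation):
n = 2 · ((z_α + z_β) / d)²

z_α = 1.282 (for α = 0.1, one-sided)
z_β = 0.706 (for power = 0.76)
d = 0.82

n = 2 · ((1.282 + 0.706) / 0.82)²
n = 2 · (2.424)²
n ≈ 11.75
Round up to the next whole number: n = 12 per group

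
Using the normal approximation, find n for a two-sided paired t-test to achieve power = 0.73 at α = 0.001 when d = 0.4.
n = 96 pairs

Sample size formula (paired t-test, normal approximation):
n = ((z_{α/2} + z_β) / d)²

z_{α/2} = 3.291 (for α = 0.001, two-sided)
z_β = 0.613 (for power = 0.73)
d = 0.4

n = ((3.291 + 0.613) / 0.4)²
n = (9.760)²
n ≈ 95.26
Round up to the next whole number: n = 96 pairs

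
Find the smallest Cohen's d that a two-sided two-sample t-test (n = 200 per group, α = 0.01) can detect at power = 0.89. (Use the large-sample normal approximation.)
d ≈ 0.38

Minimum detectable effect (two-sample t-test, normal approximation):
d = (z_{α/2} + z_β) / √(n/2)
d = (2.576 + 1.227) / √(200/2)
d = 3.802 / 10.000
d ≈ 0.38

By Cohen's convention (0.2 small / 0.5 medium / 0.8 large): small effect.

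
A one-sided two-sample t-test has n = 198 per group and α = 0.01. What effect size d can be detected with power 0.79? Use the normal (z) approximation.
d ≈ 0.31

Minimum detectable effect (two-sample t-test, normal approximation):
d = (z_α + z_β) / √(n/2)
d = (2.326 + 0.806) / √(198/2)
d = 3.133 / 9.950
d ≈ 0.31

By Cohen's convention (0.2 small / 0.5 medium / 0.8 large): small effect.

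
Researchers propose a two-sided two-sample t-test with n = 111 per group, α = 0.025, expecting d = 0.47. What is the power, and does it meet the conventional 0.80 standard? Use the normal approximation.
Power ≈ 0.90; the study is adequately powered (power ≥ 0.80)

Power calculation (two-sample t-test, normal approximation):
z_β = d · √(n/2) - z_{α/2}
z_β = 0.47 · √(111/2) - 2.241
z_β = 0.47 · 7.450 - 2.241
z_β = 1.260

Power = Φ(z_β) = Φ(1.260) ≈ 0.896

Effect size d = 0.47 is small by Cohen's convention (0.2/0.5/0.8).

Threshold: power ≥ 0.80 is conventionally adequate.
Power ≈ 0.90 → the study is adequately powered (power ≥ 0.80).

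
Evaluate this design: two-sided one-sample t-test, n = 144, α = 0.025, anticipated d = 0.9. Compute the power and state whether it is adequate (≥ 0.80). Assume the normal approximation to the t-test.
Power ≈ 1.00; the study is adequately powered (power ≥ 0.80)

Power calculation (one-sample t-test, normal approximation):
z_β = d · √n - z_{α/2}
z_β = 0.9 · √144 - 2.241
z_β = 0.9 · 12.000 - 2.241
z_β = 8.559

Power = Φ(z_β) = Φ(8.559) ≈ 1.000

Effect size d = 0.9 is large by Cohen's convention (0.2/0.5/0.8).

Threshold: power ≥ 0.80 is conventionally adequate.
Power ≈ 1.00 → the study is adequately powered (power ≥ 0.80).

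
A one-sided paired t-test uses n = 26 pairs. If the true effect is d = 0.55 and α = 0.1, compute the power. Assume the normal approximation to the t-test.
Power ≈ 0.94

Power calculation (paired t-test, normal approximation):
z_β = d · √n - z_α
z_β = 0.55 · √26 - 1.282
z_β = 0.55 · 5.099 - 1.282
z_β = 1.523

Power = Φ(z_β) = Φ(1.523) ≈ 0.936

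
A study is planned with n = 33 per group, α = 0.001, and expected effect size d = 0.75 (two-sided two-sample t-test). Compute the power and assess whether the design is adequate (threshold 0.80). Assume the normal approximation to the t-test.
Power ≈ 0.40; the study is underpowered (power < 0.80)

Power calculation (two-sample t-test, normal approximation):
z_β = d · √(n/2) - z_{α/2}
z_β = 0.75 · √(33/2) - 3.291
z_β = 0.75 · 4.062 - 3.291
z_β = -0.244

Power = Φ(z_β) = Φ(-0.244) ≈ 0.404

Effect size d = 0.75 is medium by Cohen's convention (0.2/0.5/0.8).

Threshold: power ≥ 0.80 is conventionally adequate.
Power ≈ 0.40 → the study is underpowered (power < 0.80).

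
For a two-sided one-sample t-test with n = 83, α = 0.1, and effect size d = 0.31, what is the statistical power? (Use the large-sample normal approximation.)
Power ≈ 0.88

Power calculation (one-sample t-test, normal approximation):
z_β = d · √n - z_{α/2}
z_β = 0.31 · √83 - 1.645
z_β = 0.31 · 9.110 - 1.645
z_β = 1.179

Power = Φ(z_β) = Φ(1.179) ≈ 0.881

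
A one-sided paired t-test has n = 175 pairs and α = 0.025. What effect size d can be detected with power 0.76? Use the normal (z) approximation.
d ≈ 0.20

Minimum detectable effect (paired t-test, normal approximation):
d = (z_α + z_β) / √n
d = (1.960 + 0.706) / √175
d = 2.666 / 13.229
d ≈ 0.20

By Cohen's convention (0.2 small / 0.5 medium / 0.8 large): small effect.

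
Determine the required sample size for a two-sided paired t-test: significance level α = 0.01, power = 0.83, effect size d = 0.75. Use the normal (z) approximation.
n = 23 pairs

Sample size formula (paired t-test, normal approximation):
n = ((z_{α/2} + z_β) / d)²

z_{α/2} = 2.576 (for α = 0.01, two-sided)
z_β = 0.954 (for power = 0.83)
d = 0.75

n = ((2.576 + 0.954) / 0.75)²
n = (4.707)²
n ≈ 22.16
Round up to the next whole number: n = 23 pairs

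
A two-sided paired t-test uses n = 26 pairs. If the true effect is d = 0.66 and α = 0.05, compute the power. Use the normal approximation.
Power ≈ 0.92

Power calculation (paired t-test, normal approximation):
z_β = d · √n - z_{α/2}
z_β = 0.66 · √26 - 1.960
z_β = 0.66 · 5.099 - 1.960
z_β = 1.405

Power = Φ(z_β) = Φ(1.405) ≈ 0.920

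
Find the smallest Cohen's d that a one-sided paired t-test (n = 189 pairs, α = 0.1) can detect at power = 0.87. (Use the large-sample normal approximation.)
d ≈ 0.18

Minimum detectable effect (paired t-test, normal approximation):
d = (z_α + z_β) / √n
d = (1.282 + 1.126) / √189
d = 2.408 / 13.748
d ≈ 0.18

By Cohen's convention (0.2 small / 0.5 medium / 0.8 large): very small effect.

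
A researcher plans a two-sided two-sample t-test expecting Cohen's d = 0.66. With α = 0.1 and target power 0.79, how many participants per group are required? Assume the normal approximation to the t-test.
n = 28 per group

Sample size formula (two-sample t-test, normal approximation):
n = 2 · ((z_{α/2} + z_β) / d)²

z_{α/2} = 1.645 (for α = 0.1, two-sided)
z_β = 0.806 (for power = 0.79)
d = 0.66

n = 2 · ((1.645 + 0.806) / 0.66)²
n = 2 · (3.714)²
n ≈ 27.59
Round up to the next whole number: n = 28 per group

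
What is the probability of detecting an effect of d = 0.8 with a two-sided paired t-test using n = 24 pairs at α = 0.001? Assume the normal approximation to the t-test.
Power ≈ 0.74

Power calculation (paired t-test, normal approximation):
z_β = d · √n - z_{α/2}
z_β = 0.8 · √24 - 3.291
z_β = 0.8 · 4.899 - 3.291
z_β = 0.629

Power = Φ(z_β) = Φ(0.629) ≈ 0.735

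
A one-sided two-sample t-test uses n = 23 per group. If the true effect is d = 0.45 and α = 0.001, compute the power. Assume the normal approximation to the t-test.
Power ≈ 0.06

Power calculation (two-sample t-test, normal approximation):
z_β = d · √(n/2) - z_α
z_β = 0.45 · √(23/2) - 3.090
z_β = 0.45 · 3.391 - 3.090
z_β = -1.564

Power = Φ(z_β) = Φ(-1.564) ≈ 0.059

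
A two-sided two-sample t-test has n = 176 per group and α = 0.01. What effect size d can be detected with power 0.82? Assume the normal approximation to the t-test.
d ≈ 0.37

Minimum detectable effect (two-sample t-test, normal approximation):
d = (z_{α/2} + z_β) / √(n/2)
d = (2.576 + 0.915) / √(176/2)
d = 3.491 / 9.381
d ≈ 0.37

By Cohen's convention (0.2 small / 0.5 medium / 0.8 large): small effect.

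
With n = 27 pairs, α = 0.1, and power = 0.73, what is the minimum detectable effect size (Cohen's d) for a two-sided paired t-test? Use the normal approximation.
d ≈ 0.43

Minimum detectable effect (paired t-test, normal approximation):
d = (z_{α/2} + z_β) / √n
d = (1.645 + 0.613) / √27
d = 2.258 / 5.196
d ≈ 0.43

By Cohen's convention (0.2 small / 0.5 medium / 0.8 large): small effect.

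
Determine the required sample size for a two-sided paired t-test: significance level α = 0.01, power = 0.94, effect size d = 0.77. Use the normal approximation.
n = 29 pairs

Sample size formula (paired t-test, normal approximation):
n = ((z_{α/2} + z_β) / d)²

z_{α/2} = 2.576 (for α = 0.01, two-sided)
z_β = 1.555 (for power = 0.94)
d = 0.77

n = ((2.576 + 1.555) / 0.77)²
n = (5.365)²
n ≈ 28.78
Round up to the next whole number: n = 29 pairs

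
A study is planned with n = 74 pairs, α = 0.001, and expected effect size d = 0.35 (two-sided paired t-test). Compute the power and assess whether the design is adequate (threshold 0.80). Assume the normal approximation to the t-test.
Power ≈ 0.39; the study is underpowered (power < 0.80)

Power calculation (paired t-test, normal approximation):
z_β = d · √n - z_{α/2}
z_β = 0.35 · √74 - 3.291
z_β = 0.35 · 8.602 - 3.291
z_β = -0.280

Power = Φ(z_β) = Φ(-0.280) ≈ 0.390

Effect size d = 0.35 is small by Cohen's convention (0.2/0.5/0.8).

Threshold: power ≥ 0.80 is conventionally adequate.
Power ≈ 0.39 → the study is underpowered (power < 0.80).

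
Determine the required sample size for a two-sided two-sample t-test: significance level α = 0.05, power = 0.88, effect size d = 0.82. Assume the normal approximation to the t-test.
n = 30 per group

Sample size formula (two-sample t-test, normal approximation):
n = 2 · ((z_{α/2} + z_β) / d)²

z_{α/2} = 1.960 (for α = 0.05, two-sided)
z_β = 1.175 (for power = 0.88)
d = 0.82

n = 2 · ((1.960 + 1.175) / 0.82)²
n = 2 · (3.823)²
n ≈ 29.23
Round up to the next whole number: n = 30 per group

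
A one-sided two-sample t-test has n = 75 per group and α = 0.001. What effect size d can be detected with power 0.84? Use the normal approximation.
d ≈ 0.67

Minimum detectable effect (two-sample t-test, normal approximation):
d = (z_α + z_β) / √(n/2)
d = (3.090 + 0.994) / √(75/2)
d = 4.085 / 6.124
d ≈ 0.67

By Cohen's convention (0.2 small / 0.5 medium / 0.8 large): medium effect.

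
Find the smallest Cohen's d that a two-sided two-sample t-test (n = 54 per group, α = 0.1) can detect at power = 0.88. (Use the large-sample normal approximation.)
d ≈ 0.54

Minimum detectable effect (two-sample t-test, normal approximation):
d = (z_{α/2} + z_β) / √(n/2)
d = (1.645 + 1.175) / √(54/2)
d = 2.820 / 5.196
d ≈ 0.54

By Cohen's convention (0.2 small / 0.5 medium / 0.8 large): medium effect.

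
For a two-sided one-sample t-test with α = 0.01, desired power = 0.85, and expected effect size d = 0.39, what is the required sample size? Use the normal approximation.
n = 86

Sample size formula (one-sample t-test, normal approximation):
n = ((z_{α/2} + z_β) / d)²

z_{α/2} = 2.576 (for α = 0.01, two-sided)
z_β = 1.036 (for power = 0.85)
d = 0.39

n = ((2.576 + 1.036) / 0.39)²
n = (9.262)²
n ≈ 85.78
Round up to the next whole number: n = 86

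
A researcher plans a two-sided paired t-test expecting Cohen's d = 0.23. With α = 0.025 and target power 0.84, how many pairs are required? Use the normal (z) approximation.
n = 198 pairs

Sample size formula (paired t-test, normal approximation):
n = ((z_{α/2} + z_β) / d)²

z_{α/2} = 2.241 (for α = 0.025, two-sided)
z_β = 0.994 (for power = 0.84)
d = 0.23

n = ((2.241 + 0.994) / 0.23)²
n = (14.065)²
n ≈ 197.82
Round up to the next whole number: n = 198 pairs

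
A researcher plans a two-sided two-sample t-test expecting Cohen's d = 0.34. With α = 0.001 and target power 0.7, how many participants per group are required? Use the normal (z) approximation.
n = 252 per group

Sample size formula (two-sample t-test, normal approximation):
n = 2 · ((z_{α/2} + z_β) / d)²

z_{α/2} = 3.291 (for α = 0.001, two-sided)
z_β = 0.524 (for power = 0.7)
d = 0.34

n = 2 · ((3.291 + 0.524) / 0.34)²
n = 2 · (11.221)²
n ≈ 251.82
Round up to the next whole number: n = 252 per group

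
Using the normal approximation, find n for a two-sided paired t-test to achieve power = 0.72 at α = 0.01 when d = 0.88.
n = 13 pairs

Sample size formula (paired t-test, normal approximation):
n = ((z_{α/2} + z_β) / d)²

z_{α/2} = 2.576 (for α = 0.01, two-sided)
z_β = 0.583 (for power = 0.72)
d = 0.88

n = ((2.576 + 0.583) / 0.88)²
n = (3.590)²
n ≈ 12.89
Round up to the next whole number: n = 13 pairs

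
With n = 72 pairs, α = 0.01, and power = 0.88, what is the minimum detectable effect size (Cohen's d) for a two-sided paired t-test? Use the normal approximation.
d ≈ 0.44

Minimum detectable effect (paired t-test, normal approximation):
d = (z_{α/2} + z_β) / √n
d = (2.576 + 1.175) / √72
d = 3.751 / 8.485
d ≈ 0.44

By Cohen's convention (0.2 small / 0.5 medium / 0.8 large): small effect.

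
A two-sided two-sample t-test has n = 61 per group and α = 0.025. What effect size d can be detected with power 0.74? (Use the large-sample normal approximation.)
d ≈ 0.52

Minimum detectable effect (two-sample t-test, normal approximation):
d = (z_{α/2} + z_β) / √(n/2)
d = (2.241 + 0.643) / √(61/2)
d = 2.885 / 5.523
d ≈ 0.52

By Cohen's convention (0.2 small / 0.5 medium / 0.8 large): medium effect.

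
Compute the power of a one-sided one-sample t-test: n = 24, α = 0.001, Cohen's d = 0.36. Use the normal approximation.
Power ≈ 0.09

Power calculation (one-sample t-test, normal approximation):
z_β = d · √n - z_α
z_β = 0.36 · √24 - 3.090
z_β = 0.36 · 4.899 - 3.090
z_β = -1.327

Power = Φ(z_β) = Φ(-1.327) ≈ 0.092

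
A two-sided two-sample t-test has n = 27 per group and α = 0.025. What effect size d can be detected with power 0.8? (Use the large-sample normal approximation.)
d ≈ 0.84

Minimum detectable effect (two-sample t-test, normal approximation):
d = (z_{α/2} + z_β) / √(n/2)
d = (2.241 + 0.842) / √(27/2)
d = 3.083 / 3.674
d ≈ 0.84

By Cohen's convention (0.2 small / 0.5 medium / 0.8 large): large effect.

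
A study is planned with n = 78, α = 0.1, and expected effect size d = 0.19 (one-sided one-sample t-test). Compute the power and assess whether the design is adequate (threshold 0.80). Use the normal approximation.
Power ≈ 0.65; the study is underpowered (power < 0.80)

Power calculation (one-sample t-test, normal approximation):
z_β = d · √n - z_α
z_β = 0.19 · √78 - 1.282
z_β = 0.19 · 8.832 - 1.282
z_β = 0.396

Power = Φ(z_β) = Φ(0.396) ≈ 0.654

Effect size d = 0.19 is very small by Cohen's convention (0.2/0.5/0.8).

Threshold: power ≥ 0.80 is conventionally adequate.
Power ≈ 0.65 → the study is underpowered (power < 0.80).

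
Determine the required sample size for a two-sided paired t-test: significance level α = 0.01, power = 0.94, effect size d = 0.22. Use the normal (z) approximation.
n = 353 pairs

Sample size formula (paired t-test, normal approximation):
n = ((z_{α/2} + z_β) / d)²

z_{α/2} = 2.576 (for α = 0.01, two-sided)
z_β = 1.555 (for power = 0.94)
d = 0.22

n = ((2.576 + 1.555) / 0.22)²
n = (18.777)²
n ≈ 352.58
Round up to the next whole number: n = 353 pairs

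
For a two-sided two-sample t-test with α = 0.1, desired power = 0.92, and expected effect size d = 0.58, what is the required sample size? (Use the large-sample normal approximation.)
n = 56 per group

Sample size formula (two-sample t-test, normal approximation):
n = 2 · ((z_{α/2} + z_β) / d)²

z_{α/2} = 1.645 (for α = 0.1, two-sided)
z_β = 1.405 (for power = 0.92)
d = 0.58

n = 2 · ((1.645 + 1.405) / 0.58)²
n = 2 · (5.259)²
n ≈ 55.31
Round up to the next whole number: n = 56 per group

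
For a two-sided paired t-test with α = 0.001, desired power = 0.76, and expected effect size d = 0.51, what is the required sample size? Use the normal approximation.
n = 62 pairs

Sample size formula (paired t-test, normal approximation):
n = ((z_{α/2} + z_β) / d)²

z_{α/2} = 3.291 (for α = 0.001, two-sided)
z_β = 0.706 (for power = 0.76)
d = 0.51

n = ((3.291 + 0.706) / 0.51)²
n = (7.837)²
n ≈ 61.42
Round up to the next whole number: n = 62 pairs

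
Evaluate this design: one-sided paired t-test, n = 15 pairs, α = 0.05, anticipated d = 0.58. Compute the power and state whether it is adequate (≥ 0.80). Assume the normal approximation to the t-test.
Power ≈ 0.73; the study is underpowered (power < 0.80)

Power calculation (paired t-test, normal approximation):
z_β = d · √n - z_α
z_β = 0.58 · √15 - 1.645
z_β = 0.58 · 3.873 - 1.645
z_β = 0.601

Power = Φ(z_β) = Φ(0.601) ≈ 0.726

Effect size d = 0.58 is medium by Cohen's convention (0.2/0.5/0.8).

Threshold: power ≥ 0.80 is conventionally adequate.
Power ≈ 0.73 → the study is underpowered (power < 0.80).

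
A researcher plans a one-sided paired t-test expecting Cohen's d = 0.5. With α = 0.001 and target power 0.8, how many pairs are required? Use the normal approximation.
n = 62 pairs

Sample size formula (paired t-test, normal approximation):
n = ((z_α + z_β) / d)²

z_α = 3.090 (for α = 0.001, one-sided)
z_β = 0.842 (for power = 0.8)
d = 0.5

n = ((3.090 + 0.842) / 0.5)²
n = (7.864)²
n ≈ 61.84
Round up to the next whole number: n = 62 pairs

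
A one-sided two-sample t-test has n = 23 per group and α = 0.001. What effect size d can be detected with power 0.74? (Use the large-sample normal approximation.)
d ≈ 1.10

Minimum detectable effect (two-sample t-test, normal approximation):
d = (z_α + z_β) / √(n/2)
d = (3.090 + 0.643) / √(23/2)
d = 3.734 / 3.391
d ≈ 1.10

By Cohen's convention (0.2 small / 0.5 medium / 0.8 large): large effect.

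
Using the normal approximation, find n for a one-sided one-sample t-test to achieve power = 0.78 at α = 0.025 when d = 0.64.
n = 19

Sample size formula (one-sample t-test, normal approximation):
n = ((z_α + z_β) / d)²

z_α = 1.960 (for α = 0.025, one-sided)
z_β = 0.772 (for power = 0.78)
d = 0.64

n = ((1.960 + 0.772) / 0.64)²
n = (4.269)²
n ≈ 18.22
Round up to the next whole number: n = 19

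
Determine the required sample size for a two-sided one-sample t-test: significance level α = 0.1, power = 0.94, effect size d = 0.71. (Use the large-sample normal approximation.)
n = 21

Sample size formula (one-sample t-test, normal approximation):
n = ((z_{α/2} + z_β) / d)²

z_{α/2} = 1.645 (for α = 0.1, two-sided)
z_β = 1.555 (for power = 0.94)
d = 0.71

n = ((1.645 + 1.555) / 0.71)²
n = (4.507)²
n ≈ 20.31
Round up to the next whole number: n = 21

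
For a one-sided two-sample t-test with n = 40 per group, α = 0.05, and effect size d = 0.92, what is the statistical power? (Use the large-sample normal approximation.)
Power ≈ 0.99

Power calculation (two-sample t-test, normal approximation):
z_β = d · √(n/2) - z_α
z_β = 0.92 · √(40/2) - 1.645
z_β = 0.92 · 4.472 - 1.645
z_β = 2.470

Power = Φ(z_β) = Φ(2.470) ≈ 0.993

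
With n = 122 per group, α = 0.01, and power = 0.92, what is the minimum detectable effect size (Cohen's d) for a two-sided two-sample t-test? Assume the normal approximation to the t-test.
d ≈ 0.51

Minimum detectable effect (two-sample t-test, normal approximation):
d = (z_{α/2} + z_β) / √(n/2)
d = (2.576 + 1.405) / √(122/2)
d = 3.981 / 7.810
d ≈ 0.51

By Cohen's convention (0.2 small / 0.5 medium / 0.8 large): medium effect.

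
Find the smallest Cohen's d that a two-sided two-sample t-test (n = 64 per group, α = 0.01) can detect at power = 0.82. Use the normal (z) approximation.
d ≈ 0.62

Minimum detectable effect (two-sample t-test, normal approximation):
d = (z_{α/2} + z_β) / √(n/2)
d = (2.576 + 0.915) / √(64/2)
d = 3.491 / 5.657
d ≈ 0.62

By Cohen's convention (0.2 small / 0.5 medium / 0.8 large): medium effect.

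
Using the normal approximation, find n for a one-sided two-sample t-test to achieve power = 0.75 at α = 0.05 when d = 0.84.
n = 16 per group

Sample size formula (two-sample t-test, normal approximation):
n = 2 · ((z_α + z_β) / d)²

z_α = 1.645 (for α = 0.05, one-sided)
z_β = 0.674 (for power = 0.75)
d = 0.84

n = 2 · ((1.645 + 0.674) / 0.84)²
n = 2 · (2.761)²
n ≈ 15.25
Round up to the next whole number: n = 16 per group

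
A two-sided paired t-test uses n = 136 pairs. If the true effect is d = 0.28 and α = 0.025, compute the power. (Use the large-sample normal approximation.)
Power ≈ 0.85

Power calculation (paired t-test, normal approximation):
z_β = d · √n - z_{α/2}
z_β = 0.28 · √136 - 2.241
z_β = 0.28 · 11.662 - 2.241
z_β = 1.024

Power = Φ(z_β) = Φ(1.024) ≈ 0.847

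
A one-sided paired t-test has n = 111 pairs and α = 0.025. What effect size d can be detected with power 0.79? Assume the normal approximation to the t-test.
d ≈ 0.26

Minimum detectable effect (paired t-test, normal approximation):
d = (z_α + z_β) / √n
d = (1.960 + 0.806) / √111
d = 2.766 / 10.536
d ≈ 0.26

By Cohen's convention (0.2 small / 0.5 medium / 0.8 large): small effect.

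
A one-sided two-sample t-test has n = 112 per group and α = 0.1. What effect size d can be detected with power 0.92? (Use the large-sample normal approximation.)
d ≈ 0.36

Minimum detectable effect (two-sample t-test, normal approximation):
d = (z_α + z_β) / √(n/2)
d = (1.282 + 1.405) / √(112/2)
d = 2.687 / 7.483
d ≈ 0.36

By Cohen's convention (0.2 small / 0.5 medium / 0.8 large): small effect.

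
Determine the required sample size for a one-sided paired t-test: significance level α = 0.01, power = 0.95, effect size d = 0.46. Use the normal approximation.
n = 75 pairs

Sample size formula (paired t-test, normal approximation):
n = ((z_α + z_β) / d)²

z_α = 2.326 (for α = 0.01, one-sided)
z_β = 1.645 (for power = 0.95)
d = 0.46

n = ((2.326 + 1.645) / 0.46)²
n = (8.633)²
n ≈ 74.53
Round up to the next whole number: n = 75 pairs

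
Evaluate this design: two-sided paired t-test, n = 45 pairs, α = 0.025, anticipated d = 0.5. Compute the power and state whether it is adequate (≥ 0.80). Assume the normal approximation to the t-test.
Power ≈ 0.87; the study is adequately powered (power ≥ 0.80)

Power calculation (paired t-test, normal approximation):
z_β = d · √n - z_{α/2}
z_β = 0.5 · √45 - 2.241
z_β = 0.5 · 6.708 - 2.241
z_β = 1.113

Power = Φ(z_β) = Φ(1.113) ≈ 0.867

Effect size d = 0.5 is medium by Cohen's convention (0.2/0.5/0.8).

Threshold: power ≥ 0.80 is conventionally adequate.
Power ≈ 0.87 → the study is adequately powered (power ≥ 0.80).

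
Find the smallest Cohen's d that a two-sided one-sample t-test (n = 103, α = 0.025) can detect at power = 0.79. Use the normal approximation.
d ≈ 0.30

Minimum detectable effect (one-sample t-test, normal approximation):
d = (z_{α/2} + z_β) / √n
d = (2.241 + 0.806) / √103
d = 3.048 / 10.149
d ≈ 0.30

By Cohen's convention (0.2 small / 0.5 medium / 0.8 large): small effect.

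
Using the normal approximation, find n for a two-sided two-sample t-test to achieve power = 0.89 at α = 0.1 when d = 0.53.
n = 59 per group

Sample size formula (two-sample t-test, normal approximation):
n = 2 · ((z_{α/2} + z_β) / d)²

z_{α/2} = 1.645 (for α = 0.1, two-sided)
z_β = 1.227 (for power = 0.89)
d = 0.53

n = 2 · ((1.645 + 1.227) / 0.53)²
n = 2 · (5.419)²
n ≈ 58.73
Round up to the next whole number: n = 59 per group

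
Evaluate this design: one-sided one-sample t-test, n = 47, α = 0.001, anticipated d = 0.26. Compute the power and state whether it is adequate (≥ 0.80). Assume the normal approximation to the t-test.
Power ≈ 0.10; the study is underpowered (power < 0.80)

Power calculation (one-sample t-test, normal approximation):
z_β = d · √n - z_α
z_β = 0.26 · √47 - 3.090
z_β = 0.26 · 6.856 - 3.090
z_β = -1.308

Power = Φ(z_β) = Φ(-1.308) ≈ 0.095

Effect size d = 0.26 is small by Cohen's convention (0.2/0.5/0.8).

Threshold: power ≥ 0.80 is conventionally adequate.
Power ≈ 0.10 → the study is underpowered (power < 0.80).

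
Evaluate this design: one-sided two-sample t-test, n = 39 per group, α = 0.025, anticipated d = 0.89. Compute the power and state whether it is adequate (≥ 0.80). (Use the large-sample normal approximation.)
Power ≈ 0.98; the study is adequately powered (power ≥ 0.80)

Power calculation (two-sample t-test, normal approximation):
z_β = d · √(n/2) - z_α
z_β = 0.89 · √(39/2) - 1.960
z_β = 0.89 · 4.416 - 1.960
z_β = 1.970

Power = Φ(z_β) = Φ(1.970) ≈ 0.976

Effect size d = 0.89 is large by Cohen's convention (0.2/0.5/0.8).

Threshold: power ≥ 0.80 is conventionally adequate.
Power ≈ 0.98 → the study is adequately powered (power ≥ 0.80).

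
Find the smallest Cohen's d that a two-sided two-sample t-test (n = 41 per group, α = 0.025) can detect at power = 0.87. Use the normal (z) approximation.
d ≈ 0.74

Minimum detectable effect (two-sample t-test, normal approximation):
d = (z_{α/2} + z_β) / √(n/2)
d = (2.241 + 1.126) / √(41/2)
d = 3.368 / 4.528
d ≈ 0.74

By Cohen's convention (0.2 small / 0.5 medium / 0.8 large): medium effect.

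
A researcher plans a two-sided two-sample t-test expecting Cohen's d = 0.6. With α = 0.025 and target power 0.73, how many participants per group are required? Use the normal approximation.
n = 46 per group

Sample size formula (two-sample t-test, normal approximation):
n = 2 · ((z_{α/2} + z_β) / d)²

z_{α/2} = 2.241 (for α = 0.025, two-sided)
z_β = 0.613 (for power = 0.73)
d = 0.6

n = 2 · ((2.241 + 0.613) / 0.6)²
n = 2 · (4.757)²
n ≈ 45.26
Round up to the next whole number: n = 46 per group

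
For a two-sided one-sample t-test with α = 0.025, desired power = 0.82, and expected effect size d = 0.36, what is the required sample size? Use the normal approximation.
n = 77

Sample size formula (one-sample t-test, normal approximation):
n = ((z_{α/2} + z_β) / d)²

z_{α/2} = 2.241 (for α = 0.025, two-sided)
z_β = 0.915 (for power = 0.82)
d = 0.36

n = ((2.241 + 0.915) / 0.36)²
n = (8.767)²
n ≈ 76.86
Round up to the next whole number: n = 77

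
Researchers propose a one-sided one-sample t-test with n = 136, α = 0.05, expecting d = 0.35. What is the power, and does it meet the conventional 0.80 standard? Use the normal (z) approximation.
Power ≈ 0.99; the study is adequately powered (power ≥ 0.80)

Power calculation (one-sample t-test, normal approximation):
z_β = d · √n - z_α
z_β = 0.35 · √136 - 1.645
z_β = 0.35 · 11.662 - 1.645
z_β = 2.437

Power = Φ(z_β) = Φ(2.437) ≈ 0.993

Effect size d = 0.35 is small by Cohen's convention (0.2/0.5/0.8).

Threshold: power ≥ 0.80 is conventionally adequate.
Power ≈ 0.99 → the study is adequately powered (power ≥ 0.80).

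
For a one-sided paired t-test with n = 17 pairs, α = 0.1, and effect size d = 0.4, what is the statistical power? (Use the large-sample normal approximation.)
Power ≈ 0.64

Power calculation (paired t-test, normal approximation):
z_β = d · √n - z_α
z_β = 0.4 · √17 - 1.282
z_β = 0.4 · 4.123 - 1.282
z_β = 0.368

Power = Φ(z_β) = Φ(0.368) ≈ 0.643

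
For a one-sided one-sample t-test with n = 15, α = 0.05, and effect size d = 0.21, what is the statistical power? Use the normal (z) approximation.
Power ≈ 0.20

Power calculation (one-sample t-test, normal approximation):
z_β = d · √n - z_α
z_β = 0.21 · √15 - 1.645
z_β = 0.21 · 3.873 - 1.645
z_β = -0.832

Power = Φ(z_β) = Φ(-0.832) ≈ 0.203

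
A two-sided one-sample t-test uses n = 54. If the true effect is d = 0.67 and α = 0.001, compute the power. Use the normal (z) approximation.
Power ≈ 0.95

Power calculation (one-sample t-test, normal approximation):
z_β = d · √n - z_{α/2}
z_β = 0.67 · √54 - 3.291
z_β = 0.67 · 7.348 - 3.291
z_β = 1.633

Power = Φ(z_β) = Φ(1.633) ≈ 0.949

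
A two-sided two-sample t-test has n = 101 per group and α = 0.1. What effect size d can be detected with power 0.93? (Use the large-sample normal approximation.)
d ≈ 0.44

Minimum detectable effect (two-sample t-test, normal approximation):
d = (z_{α/2} + z_β) / √(n/2)
d = (1.645 + 1.476) / √(101/2)
d = 3.121 / 7.106
d ≈ 0.44

By Cohen's convention (0.2 small / 0.5 medium / 0.8 large): small effect.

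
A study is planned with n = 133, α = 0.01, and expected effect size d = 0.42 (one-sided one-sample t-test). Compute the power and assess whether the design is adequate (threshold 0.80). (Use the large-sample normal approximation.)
Power ≈ 0.99; the study is adequately powered (power ≥ 0.80)

Power calculation (one-sample t-test, normal approximation):
z_β = d · √n - z_α
z_β = 0.42 · √133 - 2.326
z_β = 0.42 · 11.533 - 2.326
z_β = 2.517

Power = Φ(z_β) = Φ(2.517) ≈ 0.994

Effect size d = 0.42 is small by Cohen's convention (0.2/0.5/0.8).

Threshold: power ≥ 0.80 is conventionally adequate.
Power ≈ 0.99 → the study is adequately powered (power ≥ 0.80).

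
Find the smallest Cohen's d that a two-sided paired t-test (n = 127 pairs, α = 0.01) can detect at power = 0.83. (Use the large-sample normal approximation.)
d ≈ 0.31

Minimum detectable effect (paired t-test, normal approximation):
d = (z_{α/2} + z_β) / √n
d = (2.576 + 0.954) / √127
d = 3.530 / 11.269
d ≈ 0.31

By Cohen's convention (0.2 small / 0.5 medium / 0.8 large): small effect.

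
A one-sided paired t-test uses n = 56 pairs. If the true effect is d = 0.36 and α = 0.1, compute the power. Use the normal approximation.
Power ≈ 0.92

Power calculation (paired t-test, normal approximation):
z_β = d · √n - z_α
z_β = 0.36 · √56 - 1.282
z_β = 0.36 · 7.483 - 1.282
z_β = 1.412

Power = Φ(z_β) = Φ(1.412) ≈ 0.921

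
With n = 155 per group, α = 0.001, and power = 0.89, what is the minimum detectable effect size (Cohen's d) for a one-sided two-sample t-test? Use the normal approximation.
d ≈ 0.49

Minimum detectable effect (two-sample t-test, normal approximation):
d = (z_α + z_β) / √(n/2)
d = (3.090 + 1.227) / √(155/2)
d = 4.317 / 8.803
d ≈ 0.49

By Cohen's convention (0.2 small / 0.5 medium / 0.8 large): small effect.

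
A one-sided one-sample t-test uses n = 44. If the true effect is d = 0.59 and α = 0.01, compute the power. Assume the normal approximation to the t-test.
Power ≈ 0.94

Power calculation (one-sample t-test, normal approximation):
z_β = d · √n - z_α
z_β = 0.59 · √44 - 2.326
z_β = 0.59 · 6.633 - 2.326
z_β = 1.587

Power = Φ(z_β) = Φ(1.587) ≈ 0.944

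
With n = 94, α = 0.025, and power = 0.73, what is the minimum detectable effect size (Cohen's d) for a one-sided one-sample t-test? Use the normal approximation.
d ≈ 0.27

Minimum detectable effect (one-sample t-test, normal approximation):
d = (z_α + z_β) / √n
d = (1.960 + 0.613) / √94
d = 2.573 / 9.695
d ≈ 0.27

By Cohen's convention (0.2 small / 0.5 medium / 0.8 large): small effect.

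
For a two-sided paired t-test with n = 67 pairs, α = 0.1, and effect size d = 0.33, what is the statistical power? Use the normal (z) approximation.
Power ≈ 0.85

Power calculation (paired t-test, normal approximation):
z_β = d · √n - z_{α/2}
z_β = 0.33 · √67 - 1.645
z_β = 0.33 · 8.185 - 1.645
z_β = 1.056

Power = Φ(z_β) = Φ(1.056) ≈ 0.855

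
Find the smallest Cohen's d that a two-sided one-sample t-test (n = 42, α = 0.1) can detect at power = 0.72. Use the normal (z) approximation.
d ≈ 0.34

Minimum detectable effect (one-sample t-test, normal approximation):
d = (z_{α/2} + z_β) / √n
d = (1.645 + 0.583) / √42
d = 2.228 / 6.481
d ≈ 0.34

By Cohen's convention (0.2 small / 0.5 medium / 0.8 large): small effect.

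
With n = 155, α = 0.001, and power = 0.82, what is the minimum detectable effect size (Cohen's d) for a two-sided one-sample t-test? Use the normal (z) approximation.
d ≈ 0.34

Minimum detectable effect (one-sample t-test, normal approximation):
d = (z_{α/2} + z_β) / √n
d = (3.291 + 0.915) / √155
d = 4.206 / 12.450
d ≈ 0.34

By Cohen's convention (0.2 small / 0.5 medium / 0.8 large): small effect.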